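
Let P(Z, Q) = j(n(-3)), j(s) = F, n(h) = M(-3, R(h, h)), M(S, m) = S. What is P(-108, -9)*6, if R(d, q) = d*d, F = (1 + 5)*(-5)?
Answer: -180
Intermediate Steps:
F = -30 (F = 6*(-5) = -30)
R(d, q) = d²
n(h) = -3
j(s) = -30
P(Z, Q) = -30
P(-108, -9)*6 = -30*6 = -180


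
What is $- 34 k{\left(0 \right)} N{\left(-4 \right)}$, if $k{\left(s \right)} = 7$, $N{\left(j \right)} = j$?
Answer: $952$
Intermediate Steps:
$- 34 k{\left(0 \right)} N{\left(-4 \right)} = \left(-34\right) 7 \left(-4\right) = \left(-238\right) \left(-4\right) = 952$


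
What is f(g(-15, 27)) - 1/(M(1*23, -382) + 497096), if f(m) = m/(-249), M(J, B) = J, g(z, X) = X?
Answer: -4474154/41260877 ≈ -0.10844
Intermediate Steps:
f(m) = -m/249 (f(m) = m*(-1/249) = -m/249)
f(g(-15, 27)) - 1/(M(1*23, -382) + 497096) = -1/249*27 - 1/(1*23 + 497096) = -9/83 - 1/(23 + 497096) = -9/83 - 1/497119 = -4474154/41260877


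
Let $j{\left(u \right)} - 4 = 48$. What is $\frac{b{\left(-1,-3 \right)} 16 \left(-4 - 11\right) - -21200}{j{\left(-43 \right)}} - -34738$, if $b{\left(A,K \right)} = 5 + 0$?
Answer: $\frac{456594}{13} \approx 35123.0$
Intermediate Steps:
$j{\left(u \right)} = 52$ ($j{\left(u \right)} = 4 + 48 = 52$)
$b{\left(A,K \right)} = 5$
$\frac{b{\left(-1,-3 \right)} 16 \left(-4 - 11\right) - -21200}{j{\left(-43 \right)}} - -34738 = \frac{5 \cdot 16 \left(-4 - 11\right) - -21200}{52} - -34738 = \left(80 \left(-15\right) + 21200\right) \frac{1}{52} + 34738 = \left(-1200 + 21200\right) \frac{1}{52} + 34738 = 20000 \cdot \frac{1}{52} + 34738 = \frac{5000}{13} + 34738 = \frac{456594}{13}$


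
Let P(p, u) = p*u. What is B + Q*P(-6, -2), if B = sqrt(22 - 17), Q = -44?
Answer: -528 + sqrt(5) ≈ -525.76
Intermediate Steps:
B = sqrt(5) ≈ 2.2361
B + Q*P(-6, -2) = sqrt(5) - (-264)*(-2) = sqrt(5) - 44*12 = sqrt(5) - 528 = -528 + sqrt(5)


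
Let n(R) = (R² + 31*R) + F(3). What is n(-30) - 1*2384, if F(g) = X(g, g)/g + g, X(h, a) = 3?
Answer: -2410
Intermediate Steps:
F(g) = g + 3/g (F(g) = 3/g + g = g + 3/g)
n(R) = 4 + R² + 31*R (n(R) = (R² + 31*R) + (3 + 3/3) = (R² + 31*R) + (3 + 3*(⅓)) = (R² + 31*R) + (3 + 1) = (R² + 31*R) + 4 = 4 + R² + 31*R)
n(-30) - 1*2384 = (4 + (-30)² + 31*(-30)) - 1*2384 = (4 + 900 - 930) - 2384 = -26 - 2384 = -2410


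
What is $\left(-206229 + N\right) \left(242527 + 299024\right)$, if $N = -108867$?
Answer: $-170640553896$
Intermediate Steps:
$\left(-206229 + N\right) \left(242527 + 299024\right) = \left(-206229 - 108867\right) \left(242527 + 299024\right) = \left(-315096\right) 541551 = -170640553896$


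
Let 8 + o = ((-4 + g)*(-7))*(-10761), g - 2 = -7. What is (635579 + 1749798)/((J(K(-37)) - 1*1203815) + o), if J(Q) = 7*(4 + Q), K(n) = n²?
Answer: -2385377/1872155 ≈ -1.2741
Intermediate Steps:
g = -5 (g = 2 - 7 = -5)
J(Q) = 28 + 7*Q
o = -677951 (o = -8 + ((-4 - 5)*(-7))*(-10761) = -8 - 9*(-7)*(-10761) = -8 + 63*(-10761) = -8 - 677943 = -677951)
(635579 + 1749798)/((J(K(-37)) - 1*1203815) + o) = (635579 + 1749798)/(((28 + 7*(-37)²) - 1*1203815) - 677951) = 2385377/(((28 + 7*1369) - 1203815) - 677951) = 2385377/(((28 + 9583) - 1203815) - 677951) = 2385377/((9611 - 1203815) - 677951) = 2385377/(-1194204 - 677951) = 2385377/(-1872155) = 2385377*(-1/1872155) = -2385377/1872155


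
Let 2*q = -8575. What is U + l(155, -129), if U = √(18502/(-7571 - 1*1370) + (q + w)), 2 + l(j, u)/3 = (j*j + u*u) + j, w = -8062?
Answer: 122457 + I*√3949610983966/17882 ≈ 1.2246e+5 + 111.14*I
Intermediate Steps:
q = -8575/2 (q = (½)*(-8575) = -8575/2 ≈ -4287.5)
l(j, u) = -6 + 3*j + 3*j² + 3*u² (l(j, u) = -6 + 3*((j*j + u*u) + j) = -6 + 3*((j² + u²) + j) = -6 + 3*(j + j² + u²) = -6 + (3*j + 3*j² + 3*u²) = -6 + 3*j + 3*j² + 3*u²)
U = I*√3949610983966/17882 (U = √(18502/(-7571 - 1*1370) + (-8575/2 - 8062)) = √(18502/(-7571 - 1370) - 24699/2) = √(18502/(-8941) - 24699/2) = √(18502*(-1/8941) - 24699/2) = √(-18502/8941 - 24699/2) = √(-220870763/17882) = I*√3949610983966/17882 ≈ 111.14*I)
U + l(155, -129) = I*√3949610983966/17882 + (-6 + 3*155 + 3*155² + 3*(-129)²) = I*√3949610983966/17882 + (-6 + 465 + 3*24025 + 3*16641) = I*√3949610983966/17882 + (-6 + 465 + 72075 + 49923) = I*√3949610983966/17882 + 122457 = 122457 + I*√3949610983966/17882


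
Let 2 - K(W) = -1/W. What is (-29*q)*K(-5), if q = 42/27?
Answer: -406/5 ≈ -81.200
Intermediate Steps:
K(W) = 2 + 1/W (K(W) = 2 - (-1)/W = 2 + 1/W)
q = 14/9 (q = 42*(1/27) = 14/9 ≈ 1.5556)
(-29*q)*K(-5) = (-29*14/9)*(2 + 1/(-5)) = -406*(2 - ⅕)/9 = -406/9*9/5 = -406/5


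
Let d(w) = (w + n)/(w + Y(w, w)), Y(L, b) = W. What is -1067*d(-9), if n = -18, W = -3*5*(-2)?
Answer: 9603/7 ≈ 1371.9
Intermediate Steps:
W = 30 (W = -15*(-2) = 30)
Y(L, b) = 30
d(w) = (-18 + w)/(30 + w) (d(w) = (w - 18)/(w + 30) = (-18 + w)/(30 + w))
-1067*d(-9) = -1067*(-18 - 9)/(30 - 9) = -1067*(-27)/21 = -1067*(-9/7) = 9603/7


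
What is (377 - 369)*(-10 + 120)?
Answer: 880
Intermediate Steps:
(377 - 369)*(-10 + 120) = 8*110 = 880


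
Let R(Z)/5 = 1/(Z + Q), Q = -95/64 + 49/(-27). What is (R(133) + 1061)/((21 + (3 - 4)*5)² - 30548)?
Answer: -237803143/6789133916 ≈ -0.035027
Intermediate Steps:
Q = -5701/1728 (Q = -95*1/64 + 49*(-1/27) = -95/64 - 49/27 = -5701/1728 ≈ -3.2992)
R(Z) = 5/(-5701/1728 + Z) (R(Z) = 5/(Z - 5701/1728) = 5/(-5701/1728 + Z))
(R(133) + 1061)/((21 + (3 - 4)*5)² - 30548) = (8640/(-5701 + 1728*133) + 1061)/((21 + (3 - 4)*5)² - 30548) = (8640/(-5701 + 229824) + 1061)/((21 - 1*5)² - 30548) = (8640/224123 + 1061)/((21 - 5)² - 30548) = (8640*(1/224123) + 1061)/(16² - 30548) = (8640/224123 + 1061)/(256 - 30548) = (237803143/224123)/(-30292) = (237803143/224123)*(-1/30292) = -237803143/6789133916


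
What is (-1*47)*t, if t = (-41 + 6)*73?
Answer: 120085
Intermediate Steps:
t = -2555 (t = -35*73 = -2555)
(-1*47)*t = -1*47*(-2555) = -47*(-2555) = 120085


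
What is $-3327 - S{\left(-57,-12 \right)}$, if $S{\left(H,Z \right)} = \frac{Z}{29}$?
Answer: $- \frac{96471}{29} \approx -3326.6$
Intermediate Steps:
$S{\left(H,Z \right)} = \frac{Z}{29}$ ($S{\left(H,Z \right)} = Z \frac{1}{29} = \frac{Z}{29}$)
$-3327 - S{\left(-57,-12 \right)} = -3327 - \frac{1}{29} \left(-12\right) = -3327 - - \frac{12}{29} = -3327 + \frac{12}{29} = - \frac{96471}{29}$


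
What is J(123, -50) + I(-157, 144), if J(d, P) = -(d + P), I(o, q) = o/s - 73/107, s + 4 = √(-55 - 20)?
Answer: -650248/9737 + 785*I*√3/91 ≈ -66.781 + 14.941*I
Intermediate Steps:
s = -4 + 5*I*√3 (s = -4 + √(-55 - 20) = -4 + √(-75) = -4 + 5*I*√3 ≈ -4.0 + 8.6602*I)
I(o, q) = -73/107 + o/(-4 + 5*I*√3) (I(o, q) = o/(-4 + 5*I*√3) - 73/107 = -73/107 + o/(-4 + 5*I*√3))
J(d, P) = -P - d (J(d, P) = -(P + d) = -P - d)
J(123, -50) + I(-157, 144) = (-1*(-50) - 1*123) + (-73/107 - 4/91*(-157) - 5/91*I*(-157)*√3) = (50 - 123) + (-73/107 + 628/91 + 785*I*√3/91) = -73 + (60553/9737 + 785*I*√3/91) = -650248/9737 + 785*I*√3/91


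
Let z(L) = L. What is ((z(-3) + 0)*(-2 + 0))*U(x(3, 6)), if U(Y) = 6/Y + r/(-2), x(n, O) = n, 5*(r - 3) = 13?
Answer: -24/5 ≈ -4.8000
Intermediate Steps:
r = 28/5 (r = 3 + (⅕)*13 = 3 + 13/5 = 28/5 ≈ 5.6000)
U(Y) = -14/5 + 6/Y (U(Y) = 6/Y + (28/5)/(-2) = 6/Y + (28/5)*(-½) = 6/Y - 14/5 = -14/5 + 6/Y)
((z(-3) + 0)*(-2 + 0))*U(x(3, 6)) = ((-3 + 0)*(-2 + 0))*(-14/5 + 6/3) = (-3*(-2))*(-14/5 + 6*(⅓)) = 6*(-14/5 + 2) = 6*(-⅘) = -24/5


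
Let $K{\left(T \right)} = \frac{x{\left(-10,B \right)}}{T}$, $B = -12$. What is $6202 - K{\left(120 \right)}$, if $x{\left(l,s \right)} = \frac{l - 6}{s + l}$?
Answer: $\frac{1023329}{165} \approx 6202.0$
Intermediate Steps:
$x{\left(l,s \right)} = \frac{-6 + l}{l + s}$
$K{\left(T \right)} = \frac{8}{11 T}$ ($K{\left(T \right)} = \frac{\frac{1}{-10 - 12} \left(-6 - 10\right)}{T} = \frac{\frac{1}{-22} \left(-16\right)}{T} = \frac{\left(- \frac{1}{22}\right) \left(-16\right)}{T} = \frac{8}{11 T}$)
$6202 - K{\left(120 \right)} = 6202 - \frac{8}{11 \cdot 120} = 6202 - \frac{8}{11} \cdot \frac{1}{120} = 6202 - \frac{1}{165} = \frac{1023329}{165}$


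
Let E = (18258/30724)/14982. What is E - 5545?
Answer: -425400353217/76717828 ≈ -5545.0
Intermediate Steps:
E = 3043/76717828 (E = (18258*(1/30724))*(1/14982) = (9129/15362)*(1/14982) = 3043/76717828 ≈ 3.9665e-5)
E - 5545 = 3043/76717828 - 5545 = -425400353217/76717828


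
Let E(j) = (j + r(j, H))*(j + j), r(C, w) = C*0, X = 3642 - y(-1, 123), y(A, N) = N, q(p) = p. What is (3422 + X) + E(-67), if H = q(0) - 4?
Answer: 15919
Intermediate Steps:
H = -4 (H = 0 - 4 = -4)
X = 3519 (X = 3642 - 1*123 = 3642 - 123 = 3519)
r(C, w) = 0
E(j) = 2*j² (E(j) = (j + 0)*(j + j) = j*(2*j) = 2*j²)
(3422 + X) + E(-67) = (3422 + 3519) + 2*(-67)² = 6941 + 2*4489 = 6941 + 8978 = 15919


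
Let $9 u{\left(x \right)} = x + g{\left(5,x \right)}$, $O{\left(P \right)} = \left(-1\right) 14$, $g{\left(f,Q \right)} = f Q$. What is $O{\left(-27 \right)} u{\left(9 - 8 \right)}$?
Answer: $- \frac{28}{3} \approx -9.3333$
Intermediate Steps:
$g{\left(f,Q \right)} = Q f$
$O{\left(P \right)} = -14$
$u{\left(x \right)} = \frac{2 x}{3}$ ($u{\left(x \right)} = \frac{x + x 5}{9} = \frac{x + 5 x}{9} = \frac{6 x}{9} = \frac{2 x}{3}$)
$O{\left(-27 \right)} u{\left(9 - 8 \right)} = - 14 \frac{2 \left(9 - 8\right)}{3} = - 14 \cdot \frac{2}{3} \cdot 1 = \left(-14\right) \frac{2}{3} = - \frac{28}{3}$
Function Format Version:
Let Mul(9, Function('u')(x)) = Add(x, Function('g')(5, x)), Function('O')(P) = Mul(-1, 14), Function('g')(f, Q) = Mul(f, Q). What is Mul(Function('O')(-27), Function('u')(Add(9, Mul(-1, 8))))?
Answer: Rational(-28, 3) ≈ -9.3333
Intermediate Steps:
Function('g')(f, Q) = Mul(Q, f)
Function('O')(P) = -14
Function('u')(x) = Mul(Rational(2, 3), x) (Function('u')(x) = Mul(Rational(1, 9), Add(x, Mul(x, 5))) = Mul(Rational(1, 9), Add(x, Mul(5, x))) = Mul(Rational(1, 9), Mul(6, x)) = Mul(Rational(2, 3), x))
Mul(Function('O')(-27), Function('u')(Add(9, Mul(-1, 8)))) = Mul(-14, Mul(Rational(2, 3), Add(9, Mul(-1, 8)))) = Mul(-14, Mul(Rational(2, 3), Add(9, -8))) = Mul(-14, Mul(Rational(2, 3), 1)) = Mul(-14, Rational(2, 3)) = Rational(-28, 3)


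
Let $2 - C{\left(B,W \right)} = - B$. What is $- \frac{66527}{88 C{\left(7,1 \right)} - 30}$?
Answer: $- \frac{66527}{762} \approx -87.306$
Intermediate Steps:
$C{\left(B,W \right)} = 2 + B$ ($C{\left(B,W \right)} = 2 - - B = 2 + B$)
$- \frac{66527}{88 C{\left(7,1 \right)} - 30} = - \frac{66527}{88 \left(2 + 7\right) - 30} = - \frac{66527}{88 \cdot 9 - 30} = - \frac{66527}{792 - 30} = - \frac{66527}{762}$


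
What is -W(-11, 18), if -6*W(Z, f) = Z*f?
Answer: -33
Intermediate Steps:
W(Z, f) = -Z*f/6
-W(-11, 18) = -(-1)*(-11)*18/6 = -1*33 = -33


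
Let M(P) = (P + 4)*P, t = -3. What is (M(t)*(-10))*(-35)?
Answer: -1050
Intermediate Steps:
M(P) = P*(4 + P) (M(P) = (4 + P)*P = P*(4 + P))
(M(t)*(-10))*(-35) = (-3*(4 - 3)*(-10))*(-35) = (-3*1*(-10))*(-35) = -3*(-10)*(-35) = 30*(-35) = -1050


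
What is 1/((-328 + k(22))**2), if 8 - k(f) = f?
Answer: 1/116964 ≈ 8.5496e-6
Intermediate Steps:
k(f) = 8 - f
1/((-328 + k(22))**2) = 1/((-328 + (8 - 1*22))**2) = 1/((-328 + (8 - 22))**2) = 1/((-328 - 14)**2) = 1/((-342)**2) = 1/116964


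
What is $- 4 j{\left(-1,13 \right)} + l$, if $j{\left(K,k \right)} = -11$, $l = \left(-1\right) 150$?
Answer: $-106$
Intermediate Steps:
$l = -150$
$- 4 j{\left(-1,13 \right)} + l = \left(-4\right) \left(-11\right) - 150 = 44 - 150 = -106$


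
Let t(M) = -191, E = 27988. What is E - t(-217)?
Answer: 28179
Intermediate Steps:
E - t(-217) = 27988 - 1*(-191) = 27988 + 191 = 28179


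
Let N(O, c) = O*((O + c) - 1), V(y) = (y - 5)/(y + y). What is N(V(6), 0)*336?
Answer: -77/3 ≈ -25.667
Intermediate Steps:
V(y) = (-5 + y)/(2*y) (V(y) = (-5 + y)/((2*y)) = (-5 + y)*(1/(2*y)) = (-5 + y)/(2*y))
N(O, c) = O*(-1 + O + c)
N(V(6), 0)*336 = (((1/2)*(-5 + 6)/6)*(-1 + (1/2)*(-5 + 6)/6 + 0))*336 = (((1/2)*(1/6)*1)*(-1 + (1/2)*(1/6)*1 + 0))*336 = ((-1 + 1/12 + 0)/12)*336 = ((1/12)*(-11/12))*336 = -11/144*336 = -77/3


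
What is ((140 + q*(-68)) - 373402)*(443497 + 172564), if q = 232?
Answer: -239671139318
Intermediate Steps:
((140 + q*(-68)) - 373402)*(443497 + 172564) = ((140 + 232*(-68)) - 373402)*(443497 + 172564) = ((140 - 15776) - 373402)*616061 = (-15636 - 373402)*616061 = -389038*616061 = -239671139318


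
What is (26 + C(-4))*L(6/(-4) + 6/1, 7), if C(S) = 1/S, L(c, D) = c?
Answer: 927/8 ≈ 115.88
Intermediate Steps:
(26 + C(-4))*L(6/(-4) + 6/1, 7) = (26 + 1/(-4))*(6/(-4) + 6/1) = (26 - ¼)*(6*(-¼) + 6*1) = 103*(-3/2 + 6)/4 = (103/4)*(9/2) = 927/8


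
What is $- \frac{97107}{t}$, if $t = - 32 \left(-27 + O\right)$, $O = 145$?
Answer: $\frac{97107}{3776} \approx 25.717$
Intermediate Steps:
$t = -3776$ ($t = - 32 \left(-27 + 145\right) = \left(-32\right) 118 = -3776$)
$- \frac{97107}{t} = - \frac{97107}{-3776} = \left(-97107\right) \left(- \frac{1}{3776}\right) = \frac{97107}{3776}$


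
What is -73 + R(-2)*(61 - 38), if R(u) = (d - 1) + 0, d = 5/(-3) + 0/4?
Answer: -403/3 ≈ -134.33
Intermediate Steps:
d = -5/3 (d = 5*(-⅓) + 0*(¼) = -5/3 + 0 = -5/3 ≈ -1.6667)
R(u) = -8/3 (R(u) = (-5/3 - 1) + 0 = -8/3 + 0 = -8/3)
-73 + R(-2)*(61 - 38) = -73 - 8*(61 - 38)/3 = -73 - 8/3*23 = -73 - 184/3 = -403/3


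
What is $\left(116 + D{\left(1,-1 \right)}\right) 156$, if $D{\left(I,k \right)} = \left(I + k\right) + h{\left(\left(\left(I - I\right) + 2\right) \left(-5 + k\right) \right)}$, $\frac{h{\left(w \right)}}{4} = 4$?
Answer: $20592$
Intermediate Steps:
$h{\left(w \right)} = 16$ ($h{\left(w \right)} = 4 \cdot 4 = 16$)
$D{\left(I,k \right)} = 16 + I + k$ ($D{\left(I,k \right)} = \left(I + k\right) + 16 = 16 + I + k$)
$\left(116 + D{\left(1,-1 \right)}\right) 156 = \left(116 + \left(16 + 1 - 1\right)\right) 156 = \left(116 + 16\right) 156 = 132 \cdot 156 = 20592$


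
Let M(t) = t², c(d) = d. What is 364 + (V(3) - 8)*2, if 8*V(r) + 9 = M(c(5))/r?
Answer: 2087/6 ≈ 347.83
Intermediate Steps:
V(r) = -9/8 + 25/(8*r) (V(r) = -9/8 + (5²/r)/8 = -9/8 + (25/r)/8 = -9/8 + 25/(8*r))
364 + (V(3) - 8)*2 = 364 + ((⅛)*(25 - 9*3)/3 - 8)*2 = 364 + ((⅛)*(⅓)*(25 - 27) - 8)*2 = 364 + ((⅛)*(⅓)*(-2) - 8)*2 = 364 + (-1/12 - 8)*2 = 364 - 97/12*2 = 364 - 97/6 = 2087/6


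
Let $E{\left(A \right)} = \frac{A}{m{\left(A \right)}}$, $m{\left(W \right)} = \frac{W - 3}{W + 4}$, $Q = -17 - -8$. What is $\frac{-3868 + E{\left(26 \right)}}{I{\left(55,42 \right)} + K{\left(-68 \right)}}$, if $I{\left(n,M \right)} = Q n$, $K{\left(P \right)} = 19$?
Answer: $\frac{22046}{2737} \approx 8.0548$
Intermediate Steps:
$Q = -9$ ($Q = -17 + 8 = -9$)
$m{\left(W \right)} = \frac{-3 + W}{4 + W}$
$I{\left(n,M \right)} = - 9 n$
$E{\left(A \right)} = \frac{A \left(4 + A\right)}{-3 + A}$ ($E{\left(A \right)} = \frac{A}{\frac{1}{4 + A} \left(-3 + A\right)} = A \frac{4 + A}{-3 + A} = \frac{A \left(4 + A\right)}{-3 + A}$)
$\frac{-3868 + E{\left(26 \right)}}{I{\left(55,42 \right)} + K{\left(-68 \right)}} = \frac{-3868 + \frac{26 \left(4 + 26\right)}{-3 + 26}}{\left(-9\right) 55 + 19} = \frac{-3868 + 26 \cdot \frac{1}{23} \cdot 30}{-495 + 19} = \frac{-3868 + 26 \cdot \frac{1}{23} \cdot 30}{-476} = \left(-3868 + \frac{780}{23}\right) \left(- \frac{1}{476}\right) = \left(- \frac{88184}{23}\right) \left(- \frac{1}{476}\right) = \frac{22046}{2737}$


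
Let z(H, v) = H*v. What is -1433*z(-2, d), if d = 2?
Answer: 5732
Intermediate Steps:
-1433*z(-2, d) = -(-2866)*2 = -1433*(-4) = 5732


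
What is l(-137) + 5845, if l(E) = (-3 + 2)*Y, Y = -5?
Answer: 5850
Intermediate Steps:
l(E) = 5 (l(E) = (-3 + 2)*(-5) = -1*(-5) = 5)
l(-137) + 5845 = 5 + 5845 = 5850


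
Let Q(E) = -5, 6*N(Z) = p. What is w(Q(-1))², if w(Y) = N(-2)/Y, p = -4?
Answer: 4/225 ≈ 0.017778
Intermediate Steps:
N(Z) = -⅔ (N(Z) = (⅙)*(-4) = -⅔)
w(Y) = -2/(3*Y)
w(Q(-1))² = (-⅔/(-5))² = (-⅔*(-⅕))² = (2/15)² = 4/225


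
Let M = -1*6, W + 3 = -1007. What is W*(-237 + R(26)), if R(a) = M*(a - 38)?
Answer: 166650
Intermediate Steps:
W = -1010 (W = -3 - 1007 = -1010)
M = -6
R(a) = 228 - 6*a (R(a) = -6*(a - 38) = -6*(-38 + a) = 228 - 6*a)
W*(-237 + R(26)) = -1010*(-237 + (228 - 6*26)) = -1010*(-237 + (228 - 156)) = -1010*(-237 + 72) = -1010*(-165) = 166650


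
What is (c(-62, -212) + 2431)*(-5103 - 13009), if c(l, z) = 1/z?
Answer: -2333599888/53 ≈ -4.4030e+7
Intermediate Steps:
(c(-62, -212) + 2431)*(-5103 - 13009) = (1/(-212) + 2431)*(-5103 - 13009) = (-1/212 + 2431)*(-18112) = (515371/212)*(-18112) = -2333599888/53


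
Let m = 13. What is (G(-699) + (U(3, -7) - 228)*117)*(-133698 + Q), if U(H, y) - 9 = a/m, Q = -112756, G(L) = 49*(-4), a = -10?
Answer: 6385376686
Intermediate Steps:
G(L) = -196
U(H, y) = 107/13 (U(H, y) = 9 - 10/13 = 107/13)
(G(-699) + (U(3, -7) - 228)*117)*(-133698 + Q) = (-196 + (107/13 - 228)*117)*(-133698 - 112756) = (-196 - 2857/13*117)*(-246454) = (-196 - 25713)*(-246454) = -25909*(-246454) = 6385376686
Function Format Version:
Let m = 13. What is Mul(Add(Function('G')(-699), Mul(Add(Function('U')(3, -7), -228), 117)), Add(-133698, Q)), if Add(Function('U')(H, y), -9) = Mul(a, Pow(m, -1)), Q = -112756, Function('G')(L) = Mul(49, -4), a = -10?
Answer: 6385376686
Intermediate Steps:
Function('G')(L) = -196
Function('U')(H, y) = Rational(107, 13) (Function('U')(H, y) = Add(9, Mul(-10, Pow(13, -1))) = Add(9, Mul(-10, Rational(1, 13))) = Add(9, Rational(-10, 13)) = Rational(107, 13))
Mul(Add(Function('G')(-699), Mul(Add(Function('U')(3, -7), -228), 117)), Add(-133698, Q)) = Mul(Add(-196, Mul(Add(Rational(107, 13), -228), 117)), Add(-133698, -112756)) = Mul(Add(-196, Mul(Rational(-2857, 13), 117)), -246454) = Mul(Add(-196, -25713), -246454) = Mul(-25909, -246454) = 6385376686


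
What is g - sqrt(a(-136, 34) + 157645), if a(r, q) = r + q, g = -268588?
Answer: -268588 - sqrt(157543) ≈ -2.6899e+5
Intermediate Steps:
a(r, q) = q + r
g - sqrt(a(-136, 34) + 157645) = -268588 - sqrt((34 - 136) + 157645) = -268588 - sqrt(-102 + 157645) = -268588 - sqrt(157543)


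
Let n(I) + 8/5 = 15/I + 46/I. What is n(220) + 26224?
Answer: 5768989/220 ≈ 26223.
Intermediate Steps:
n(I) = -8/5 + 61/I (n(I) = -8/5 + (15/I + 46/I) = -8/5 + 61/I)
n(220) + 26224 = (-8/5 + 61/220) + 26224 = -291/220 + 26224 = 5768989/220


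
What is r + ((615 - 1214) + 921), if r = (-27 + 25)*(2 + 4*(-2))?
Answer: 334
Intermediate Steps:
r = 12 (r = -2*(2 - 8) = -2*(-6) = 12)
r + ((615 - 1214) + 921) = 12 + ((615 - 1214) + 921) = 12 + (-599 + 921) = 12 + 322 = 334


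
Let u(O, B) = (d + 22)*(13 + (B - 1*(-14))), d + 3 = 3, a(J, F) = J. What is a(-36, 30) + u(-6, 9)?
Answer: 756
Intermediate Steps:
d = 0 (d = -3 + 3 = 0)
u(O, B) = 594 + 22*B (u(O, B) = (0 + 22)*(13 + (B - 1*(-14))) = 22*(13 + (B + 14)) = 22*(13 + (14 + B)) = 22*(27 + B) = 594 + 22*B)
a(-36, 30) + u(-6, 9) = -36 + (594 + 22*9) = -36 + (594 + 198) = -36 + 792 = 756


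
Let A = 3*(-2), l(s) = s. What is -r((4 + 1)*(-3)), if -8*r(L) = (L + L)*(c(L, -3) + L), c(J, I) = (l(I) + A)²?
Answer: -495/2 ≈ -247.50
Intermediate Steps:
A = -6
c(J, I) = (-6 + I)² (c(J, I) = (I - 6)² = (-6 + I)²)
r(L) = -L*(81 + L)/4 (r(L) = -(L + L)*((-6 - 3)² + L)/8 = -2*L*((-9)² + L)/8 = -2*L*(81 + L)/8 = -L*(81 + L)/4)
-r((4 + 1)*(-3)) = -(-1)*(4 + 1)*(-3)*(81 + (4 + 1)*(-3))/4 = -(-1)*5*(-3)*(81 + 5*(-3))/4 = -(-1)*(-15)*(81 - 15)/4 = -(-1)*(-15)*66/4 = -1*495/2 = -495/2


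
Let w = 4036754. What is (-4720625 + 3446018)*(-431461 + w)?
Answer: -4595331694851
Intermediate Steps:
(-4720625 + 3446018)*(-431461 + w) = (-4720625 + 3446018)*(-431461 + 4036754) = -1274607*3605293 = -4595331694851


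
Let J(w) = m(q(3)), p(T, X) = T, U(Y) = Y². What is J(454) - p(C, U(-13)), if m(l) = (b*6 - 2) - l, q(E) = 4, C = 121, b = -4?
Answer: -151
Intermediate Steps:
m(l) = -26 - l (m(l) = (-4*6 - 2) - l = (-24 - 2) - l = -26 - l)
J(w) = -30 (J(w) = -26 - 1*4 = -26 - 4 = -30)
J(454) - p(C, U(-13)) = -30 - 1*121 = -30 - 121 = -151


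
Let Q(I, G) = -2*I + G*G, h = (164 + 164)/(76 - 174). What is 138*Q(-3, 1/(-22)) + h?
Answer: 9782117/11858 ≈ 824.94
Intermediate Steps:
h = -164/49 (h = 328/(-98) = 328*(-1/98) = -164/49 ≈ -3.3469)
Q(I, G) = G² - 2*I (Q(I, G) = -2*I + G² = G² - 2*I)
138*Q(-3, 1/(-22)) + h = 138*((1/(-22))² - 2*(-3)) - 164/49 = 138*((-1/22)² + 6) - 164/49 = 138*(1/484 + 6) - 164/49 = 138*(2905/484) - 164/49 = 200445/242 - 164/49 = 9782117/11858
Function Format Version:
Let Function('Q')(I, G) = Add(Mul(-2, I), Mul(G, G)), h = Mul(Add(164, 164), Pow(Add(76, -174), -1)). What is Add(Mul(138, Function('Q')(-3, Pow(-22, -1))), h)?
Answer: Rational(9782117, 11858) ≈ 824.94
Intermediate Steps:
h = Rational(-164, 49) (h = Mul(328, Pow(-98, -1)) = Mul(328, Rational(-1, 98)) = Rational(-164, 49) ≈ -3.3469)
Function('Q')(I, G) = Add(Pow(G, 2), Mul(-2, I)) (Function('Q')(I, G) = Add(Mul(-2, I), Pow(G, 2)) = Add(Pow(G, 2), Mul(-2, I)))
Add(Mul(138, Function('Q')(-3, Pow(-22, -1))), h) = Add(Mul(138, Add(Pow(Pow(-22, -1), 2), Mul(-2, -3))), Rational(-164, 49)) = Add(Mul(138, Add(Pow(Rational(-1, 22), 2), 6)), Rational(-164, 49)) = Add(Mul(138, Add(Rational(1, 484), 6)), Rational(-164, 49)) = Add(Mul(138, Rational(2905, 484)), Rational(-164, 49)) = Add(Rational(200445, 242), Rational(-164, 49)) = Rational(9782117, 11858)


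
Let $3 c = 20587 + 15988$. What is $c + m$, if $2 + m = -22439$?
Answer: $- \frac{30748}{3} \approx -10249.0$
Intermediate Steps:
$m = -22441$ ($m = -2 - 22439 = -22441$)
$c = \frac{36575}{3}$ ($c = \frac{20587 + 15988}{3} = \frac{1}{3} \cdot 36575 = \frac{36575}{3} \approx 12192.0$)
$c + m = \frac{36575}{3} - 22441 = - \frac{30748}{3}$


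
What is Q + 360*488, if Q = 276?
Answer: 175956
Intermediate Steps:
Q + 360*488 = 276 + 360*488 = 276 + 175680 = 175956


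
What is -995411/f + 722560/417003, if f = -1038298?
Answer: 1165321976113/432973380894 ≈ 2.6914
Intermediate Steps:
-995411/f + 722560/417003 = -995411/(-1038298) + 722560/417003 = -995411*(-1/1038298) + 722560*(1/417003) = 995411/1038298 + 722560/417003 = 1165321976113/432973380894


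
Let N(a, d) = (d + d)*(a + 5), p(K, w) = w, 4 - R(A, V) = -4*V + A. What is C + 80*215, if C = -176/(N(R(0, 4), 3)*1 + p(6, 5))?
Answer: 2665824/155 ≈ 17199.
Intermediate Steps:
R(A, V) = 4 - A + 4*V (R(A, V) = 4 - (-4*V + A) = 4 - (A - 4*V) = 4 + (-A + 4*V) = 4 - A + 4*V)
N(a, d) = 2*d*(5 + a) (N(a, d) = (2*d)*(5 + a) = 2*d*(5 + a))
C = -176/155 (C = -176/((2*3*(5 + (4 - 1*0 + 4*4)))*1 + 5) = -176/((2*3*(5 + (4 + 0 + 16)))*1 + 5) = -176/((2*3*(5 + 20))*1 + 5) = -176/((2*3*25)*1 + 5) = -176/(150*1 + 5) = -176/(150 + 5) = -176/155 ≈ -1.1355)
C + 80*215 = -176/155 + 80*215 = -176/155 + 17200 = 2665824/155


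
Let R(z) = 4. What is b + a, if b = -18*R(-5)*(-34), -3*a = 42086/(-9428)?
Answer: 34640659/14142 ≈ 2449.5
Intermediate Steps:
a = 21043/14142 (a = -42086/(3*(-9428)) = -42086*(-1)/(3*9428) = -⅓*(-21043/4714) = 21043/14142 ≈ 1.4880)
b = 2448 (b = -18*4*(-34) = -72*(-34) = 2448)
b + a = 2448 + 21043/14142 = 34640659/14142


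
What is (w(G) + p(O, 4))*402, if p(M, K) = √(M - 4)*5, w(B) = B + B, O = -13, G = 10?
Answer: 8040 + 2010*I*√17 ≈ 8040.0 + 8287.4*I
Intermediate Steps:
w(B) = 2*B
p(M, K) = 5*√(-4 + M) (p(M, K) = √(-4 + M)*5 = 5*√(-4 + M))
(w(G) + p(O, 4))*402 = (2*10 + 5*√(-4 - 13))*402 = (20 + 5*√(-17))*402 = (20 + 5*(I*√17))*402 = (20 + 5*I*√17)*402 = 8040 + 2010*I*√17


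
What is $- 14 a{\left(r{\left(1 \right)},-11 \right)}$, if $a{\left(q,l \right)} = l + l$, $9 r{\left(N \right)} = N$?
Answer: $308$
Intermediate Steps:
$r{\left(N \right)} = \frac{N}{9}$
$a{\left(q,l \right)} = 2 l$
$- 14 a{\left(r{\left(1 \right)},-11 \right)} = - 14 \cdot 2 \left(-11\right) = \left(-14\right) \left(-22\right) = 308$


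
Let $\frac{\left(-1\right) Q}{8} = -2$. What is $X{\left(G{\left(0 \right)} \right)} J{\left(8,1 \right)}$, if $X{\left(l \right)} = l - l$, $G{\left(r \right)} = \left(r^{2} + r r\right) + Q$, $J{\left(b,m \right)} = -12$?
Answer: $0$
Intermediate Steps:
$Q = 16$ ($Q = \left(-8\right) \left(-2\right) = 16$)
$G{\left(r \right)} = 16 + 2 r^{2}$ ($G{\left(r \right)} = \left(r^{2} + r r\right) + 16 = \left(r^{2} + r^{2}\right) + 16 = 2 r^{2} + 16 = 16 + 2 r^{2}$)
$X{\left(l \right)} = 0$
$X{\left(G{\left(0 \right)} \right)} J{\left(8,1 \right)} = 0 \left(-12\right) = 0$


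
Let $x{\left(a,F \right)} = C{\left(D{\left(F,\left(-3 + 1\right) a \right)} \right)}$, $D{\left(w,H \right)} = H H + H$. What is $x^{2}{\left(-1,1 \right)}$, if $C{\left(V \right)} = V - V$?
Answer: $0$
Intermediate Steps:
$D{\left(w,H \right)} = H + H^{2}$ ($D{\left(w,H \right)} = H^{2} + H = H + H^{2}$)
$C{\left(V \right)} = 0$
$x{\left(a,F \right)} = 0$
$x^{2}{\left(-1,1 \right)} = 0^{2} = 0$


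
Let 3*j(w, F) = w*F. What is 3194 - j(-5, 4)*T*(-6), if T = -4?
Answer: 3354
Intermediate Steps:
j(w, F) = F*w/3 (j(w, F) = (w*F)/3 = (F*w)/3 = F*w/3)
3194 - j(-5, 4)*T*(-6) = 3194 - ((1/3)*4*(-5))*(-4)*(-6) = 3194 - (-20/3*(-4))*(-6) = 3194 - 80*(-6)/3 = 3194 - 1*(-160) = 3194 + 160 = 3354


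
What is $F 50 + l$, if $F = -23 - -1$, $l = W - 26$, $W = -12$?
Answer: $-1138$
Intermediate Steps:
$l = -38$ ($l = -12 - 26 = -38$)
$F = -22$ ($F = -23 + 1 = -22$)
$F 50 + l = \left(-22\right) 50 - 38 = -1100 - 38 = -1138$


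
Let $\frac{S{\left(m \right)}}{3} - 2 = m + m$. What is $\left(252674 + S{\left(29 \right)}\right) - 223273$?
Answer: $29581$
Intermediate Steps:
$S{\left(m \right)} = 6 + 6 m$ ($S{\left(m \right)} = 6 + 3 \left(m + m\right) = 6 + 3 \cdot 2 m = 6 + 6 m$)
$\left(252674 + S{\left(29 \right)}\right) - 223273 = \left(252674 + \left(6 + 6 \cdot 29\right)\right) - 223273 = \left(252674 + \left(6 + 174\right)\right) - 223273 = \left(252674 + 180\right) - 223273 = 252854 - 223273 = 29581$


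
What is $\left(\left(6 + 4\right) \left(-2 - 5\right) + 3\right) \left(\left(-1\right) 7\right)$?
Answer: $469$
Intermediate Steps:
$\left(\left(6 + 4\right) \left(-2 - 5\right) + 3\right) \left(\left(-1\right) 7\right) = \left(10 \left(-7\right) + 3\right) \left(-7\right) = \left(-70 + 3\right) \left(-7\right) = \left(-67\right) \left(-7\right) = 469$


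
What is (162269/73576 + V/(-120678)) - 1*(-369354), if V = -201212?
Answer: 1639765112553703/4439502264 ≈ 3.6936e+5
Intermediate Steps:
(162269/73576 + V/(-120678)) - 1*(-369354) = (162269/73576 - 201212/(-120678)) - 1*(-369354) = (162269*(1/73576) - 201212*(-1/120678)) + 369354 = (162269/73576 + 100606/60339) + 369354 = 17193336247/4439502264 + 369354 = 1639765112553703/4439502264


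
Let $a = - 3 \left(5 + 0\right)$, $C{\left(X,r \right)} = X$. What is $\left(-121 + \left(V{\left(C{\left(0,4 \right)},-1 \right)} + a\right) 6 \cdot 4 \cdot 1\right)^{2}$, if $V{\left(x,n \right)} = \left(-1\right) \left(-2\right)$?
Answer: $187489$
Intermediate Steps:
$V{\left(x,n \right)} = 2$
$a = -15$ ($a = \left(-3\right) 5 = -15$)
$\left(-121 + \left(V{\left(C{\left(0,4 \right)},-1 \right)} + a\right) 6 \cdot 4 \cdot 1\right)^{2} = \left(-121 + \left(2 - 15\right) 6 \cdot 4 \cdot 1\right)^{2} = \left(-121 + \left(-13\right) 6 \cdot 4 \cdot 1\right)^{2} = \left(-121 + \left(-78\right) 4 \cdot 1\right)^{2} = \left(-121 - 312\right)^{2} = \left(-433\right)^{2} = 187489$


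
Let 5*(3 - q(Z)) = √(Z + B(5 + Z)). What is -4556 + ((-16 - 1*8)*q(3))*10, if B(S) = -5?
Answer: -5276 + 48*I*√2 ≈ -5276.0 + 67.882*I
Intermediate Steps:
q(Z) = 3 - √(-5 + Z)/5 (q(Z) = 3 - √(Z - 5)/5 = 3 - √(-5 + Z)/5)
-4556 + ((-16 - 1*8)*q(3))*10 = -4556 + ((-16 - 1*8)*(3 - √(-5 + 3)/5))*10 = -4556 + ((-16 - 8)*(3 - I*√2/5))*10 = -4556 - 24*(3 - I*√2/5)*10 = -4556 + (-72 + 24*I*√2/5)*10 = -4556 + (-720 + 48*I*√2) = -5276 + 48*I*√2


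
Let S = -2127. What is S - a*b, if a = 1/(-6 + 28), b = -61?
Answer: -46733/22 ≈ -2124.2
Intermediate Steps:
a = 1/22 ≈ 0.045455
S - a*b = -2127 - (-61)/22 = -2127 - 1*(-61/22) = -2127 + 61/22 = -46733/22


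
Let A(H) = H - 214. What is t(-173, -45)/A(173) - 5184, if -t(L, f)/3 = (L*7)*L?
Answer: 415965/41 ≈ 10145.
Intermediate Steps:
A(H) = -214 + H
t(L, f) = -21*L² (t(L, f) = -3*L*7*L = -3*7*L*L = -21*L²)
t(-173, -45)/A(173) - 5184 = (-21*(-173)²)/(-214 + 173) - 5184 = -21*29929/(-41) - 5184 = -628509*(-1/41) - 5184 = 628509/41 - 5184 = 415965/41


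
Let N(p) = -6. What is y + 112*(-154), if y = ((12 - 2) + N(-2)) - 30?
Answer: -17274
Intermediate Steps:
y = -26 (y = ((12 - 2) - 6) - 30 = (10 - 6) - 30 = 4 - 30 = -26)
y + 112*(-154) = -26 + 112*(-154) = -26 - 17248 = -17274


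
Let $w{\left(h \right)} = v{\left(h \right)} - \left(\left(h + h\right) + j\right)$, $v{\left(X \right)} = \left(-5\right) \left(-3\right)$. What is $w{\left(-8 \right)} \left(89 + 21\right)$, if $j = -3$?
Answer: $3740$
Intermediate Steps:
$v{\left(X \right)} = 15$
$w{\left(h \right)} = 18 - 2 h$ ($w{\left(h \right)} = 15 - \left(\left(h + h\right) - 3\right) = 15 - \left(2 h - 3\right) = 15 - \left(-3 + 2 h\right) = 18 - 2 h$)
$w{\left(-8 \right)} \left(89 + 21\right) = \left(18 - -16\right) \left(89 + 21\right) = \left(18 + 16\right) 110 = 34 \cdot 110 = 3740$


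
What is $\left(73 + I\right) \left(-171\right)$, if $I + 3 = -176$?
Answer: $18126$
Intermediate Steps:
$I = -179$ ($I = -3 - 176 = -179$)
$\left(73 + I\right) \left(-171\right) = \left(73 - 179\right) \left(-171\right) = \left(-106\right) \left(-171\right) = 18126$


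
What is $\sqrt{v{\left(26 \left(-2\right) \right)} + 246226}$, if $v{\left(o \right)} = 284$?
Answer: $3 \sqrt{27390} \approx 496.5$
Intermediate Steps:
$\sqrt{v{\left(26 \left(-2\right) \right)} + 246226} = \sqrt{284 + 246226} = \sqrt{246510} = 3 \sqrt{27390}$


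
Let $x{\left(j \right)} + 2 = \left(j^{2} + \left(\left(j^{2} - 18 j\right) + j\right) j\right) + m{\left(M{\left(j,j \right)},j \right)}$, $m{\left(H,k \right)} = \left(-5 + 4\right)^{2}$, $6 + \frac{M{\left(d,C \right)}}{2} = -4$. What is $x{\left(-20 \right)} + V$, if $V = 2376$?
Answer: $-12025$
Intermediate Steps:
$M{\left(d,C \right)} = -20$ ($M{\left(d,C \right)} = -12 + 2 \left(-4\right) = -12 - 8 = -20$)
$m{\left(H,k \right)} = 1$ ($m{\left(H,k \right)} = \left(-1\right)^{2} = 1$)
$x{\left(j \right)} = -1 + j^{2} + j \left(j^{2} - 17 j\right)$ ($x{\left(j \right)} = -2 + \left(\left(j^{2} + \left(\left(j^{2} - 18 j\right) + j\right) j\right) + 1\right) = -2 + \left(\left(j^{2} + \left(j^{2} - 17 j\right) j\right) + 1\right) = -2 + \left(\left(j^{2} + j \left(j^{2} - 17 j\right)\right) + 1\right) = -2 + \left(1 + j^{2} + j \left(j^{2} - 17 j\right)\right) = -1 + j^{2} + j \left(j^{2} - 17 j\right)$)
$x{\left(-20 \right)} + V = \left(-1 + \left(-20\right)^{3} - 16 \left(-20\right)^{2}\right) + 2376 = \left(-1 - 8000 - 6400\right) + 2376 = -14401 + 2376 = -12025$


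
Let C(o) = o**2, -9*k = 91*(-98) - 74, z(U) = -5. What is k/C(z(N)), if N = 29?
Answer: 8992/225 ≈ 39.964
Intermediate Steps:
k = 8992/9 (k = -(91*(-98) - 74)/9 = -(-8918 - 74)/9 = -1/9*(-8992) = 8992/9 ≈ 999.11)
k/C(z(N)) = 8992/(9*((-5)**2)) = (8992/9)/25 = (8992/9)*(1/25) = 8992/225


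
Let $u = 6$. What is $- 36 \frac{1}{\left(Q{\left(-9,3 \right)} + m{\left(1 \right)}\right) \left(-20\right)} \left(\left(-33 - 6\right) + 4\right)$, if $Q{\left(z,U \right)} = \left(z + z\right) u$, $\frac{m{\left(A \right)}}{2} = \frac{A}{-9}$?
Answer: $\frac{567}{974} \approx 0.58214$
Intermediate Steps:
$m{\left(A \right)} = - \frac{2 A}{9}$ ($m{\left(A \right)} = 2 \frac{A}{-9} = 2 A \left(- \frac{1}{9}\right) = 2 \left(- \frac{A}{9}\right) = - \frac{2 A}{9}$)
$Q{\left(z,U \right)} = 12 z$ ($Q{\left(z,U \right)} = \left(z + z\right) 6 = 2 z 6 = 12 z$)
$- 36 \frac{1}{\left(Q{\left(-9,3 \right)} + m{\left(1 \right)}\right) \left(-20\right)} \left(\left(-33 - 6\right) + 4\right) = - 36 \frac{1}{\left(12 \left(-9\right) - \frac{2}{9}\right) \left(-20\right)} \left(\left(-33 - 6\right) + 4\right) = - 36 \frac{1}{-108 - \frac{2}{9}} \left(- \frac{1}{20}\right) \left(-39 + 4\right) = - 36 \frac{1}{- \frac{974}{9}} \left(- \frac{1}{20}\right) \left(-35\right) = - 36 \left(\left(- \frac{9}{974}\right) \left(- \frac{1}{20}\right)\right) \left(-35\right) = \left(-36\right) \frac{9}{19480} \left(-35\right) = \left(- \frac{81}{4870}\right) \left(-35\right) = \frac{567}{974}$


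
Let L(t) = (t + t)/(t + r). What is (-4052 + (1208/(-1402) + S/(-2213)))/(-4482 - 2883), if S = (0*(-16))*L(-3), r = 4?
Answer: 2841056/5162865 ≈ 0.55029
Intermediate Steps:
L(t) = 2*t/(4 + t) (L(t) = (t + t)/(t + 4) = (2*t)/(4 + t) = 2*t/(4 + t))
S = 0 (S = (0*(-16))*(2*(-3)/(4 - 3)) = 0*(2*(-3)/1) = 0*(2*(-3)*1) = 0*(-6) = 0)
(-4052 + (1208/(-1402) + S/(-2213)))/(-4482 - 2883) = (-4052 + (1208/(-1402) + 0/(-2213)))/(-4482 - 2883) = (-4052 + (1208*(-1/1402) + 0*(-1/2213)))/(-7365) = (-4052 + (-604/701 + 0))*(-1/7365) = (-4052 - 604/701)*(-1/7365) = -2841056/701*(-1/7365) = 2841056/5162865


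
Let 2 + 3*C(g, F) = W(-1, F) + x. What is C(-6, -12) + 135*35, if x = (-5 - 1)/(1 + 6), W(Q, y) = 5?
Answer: 33080/7 ≈ 4725.7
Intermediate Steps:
x = -6/7 ≈ -0.85714
C(g, F) = 5/7 (C(g, F) = -2/3 + (5 - 6/7)/3 = -2/3 + (1/3)*(29/7) = -2/3 + 29/21 = 5/7)
C(-6, -12) + 135*35 = 5/7 + 135*35 = 5/7 + 4725 = 33080/7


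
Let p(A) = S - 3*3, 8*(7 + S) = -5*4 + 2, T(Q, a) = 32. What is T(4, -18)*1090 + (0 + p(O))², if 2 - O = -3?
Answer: 563409/16 ≈ 35213.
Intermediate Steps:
O = 5 (O = 2 - 1*(-3) = 2 + 3 = 5)
S = -37/4 (S = -7 + (-5*4 + 2)/8 = -7 + (-20 + 2)/8 = -7 + (⅛)*(-18) = -7 - 9/4 = -37/4 ≈ -9.2500)
p(A) = -73/4 (p(A) = -37/4 - 3*3 = -37/4 - 9 = -73/4)
T(4, -18)*1090 + (0 + p(O))² = 32*1090 + (0 - 73/4)² = 34880 + (-73/4)² = 34880 + 5329/16 = 563409/16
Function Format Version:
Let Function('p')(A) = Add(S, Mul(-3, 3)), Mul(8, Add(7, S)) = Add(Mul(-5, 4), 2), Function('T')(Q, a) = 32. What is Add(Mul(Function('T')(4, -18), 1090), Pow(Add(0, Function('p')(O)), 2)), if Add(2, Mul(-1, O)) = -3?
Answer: Rational(563409, 16) ≈ 35213.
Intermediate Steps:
O = 5 (O = Add(2, Mul(-1, -3)) = Add(2, 3) = 5)
S = Rational(-37, 4) (S = Add(-7, Mul(Rational(1, 8), Add(Mul(-5, 4), 2))) = Add(-7, Mul(Rational(1, 8), Add(-20, 2))) = Add(-7, Mul(Rational(1, 8), -18)) = Add(-7, Rational(-9, 4)) = Rational(-37, 4) ≈ -9.2500)
Function('p')(A) = Rational(-73, 4) (Function('p')(A) = Add(Rational(-37, 4), Mul(-3, 3)) = Add(Rational(-37, 4), -9) = Rational(-73, 4))
Add(Mul(Function('T')(4, -18), 1090), Pow(Add(0, Function('p')(O)), 2)) = Add(Mul(32, 1090), Pow(Add(0, Rational(-73, 4)), 2)) = Add(34880, Pow(Rational(-73, 4), 2)) = Add(34880, Rational(5329, 16)) = Rational(563409, 16)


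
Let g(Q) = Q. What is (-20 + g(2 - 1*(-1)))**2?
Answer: 289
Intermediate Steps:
(-20 + g(2 - 1*(-1)))**2 = (-20 + (2 - 1*(-1)))**2 = (-20 + (2 + 1))**2 = (-20 + 3)**2 = (-17)**2 = 289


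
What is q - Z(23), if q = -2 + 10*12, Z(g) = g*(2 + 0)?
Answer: 72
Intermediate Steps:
Z(g) = 2*g (Z(g) = g*2 = 2*g)
q = 118 (q = -2 + 120 = 118)
q - Z(23) = 118 - 2*23 = 118 - 1*46 = 118 - 46 = 72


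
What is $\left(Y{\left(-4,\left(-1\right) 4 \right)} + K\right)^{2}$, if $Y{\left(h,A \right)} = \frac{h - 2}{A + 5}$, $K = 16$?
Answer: $100$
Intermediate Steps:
$Y{\left(h,A \right)} = \frac{-2 + h}{5 + A}$
$\left(Y{\left(-4,\left(-1\right) 4 \right)} + K\right)^{2} = \left(\frac{-2 - 4}{5 - 4} + 16\right)^{2} = \left(\frac{1}{5 - 4} \left(-6\right) + 16\right)^{2} = \left(1^{-1} \left(-6\right) + 16\right)^{2} = \left(1 \left(-6\right) + 16\right)^{2} = \left(-6 + 16\right)^{2} = 10^{2} = 100$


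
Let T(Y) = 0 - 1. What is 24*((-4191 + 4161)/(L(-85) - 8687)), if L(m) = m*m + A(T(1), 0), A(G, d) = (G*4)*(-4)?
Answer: 120/241 ≈ 0.49793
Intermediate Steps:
T(Y) = -1
A(G, d) = -16*G (A(G, d) = (4*G)*(-4) = -16*G)
L(m) = 16 + m**2 (L(m) = m*m - 16*(-1) = m**2 + 16 = 16 + m**2)
24*((-4191 + 4161)/(L(-85) - 8687)) = 24*((-4191 + 4161)/((16 + (-85)**2) - 8687)) = 24*(-30/((16 + 7225) - 8687)) = 24*(-30/(7241 - 8687)) = 24*(-30/(-1446)) = 24*(-30*(-1/1446)) = 24*(5/241) = 120/241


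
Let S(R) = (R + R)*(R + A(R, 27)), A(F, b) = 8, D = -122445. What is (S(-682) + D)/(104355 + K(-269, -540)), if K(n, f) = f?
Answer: 796891/103815 ≈ 7.6761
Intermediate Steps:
S(R) = 2*R*(8 + R) (S(R) = (R + R)*(R + 8) = (2*R)*(8 + R) = 2*R*(8 + R))
(S(-682) + D)/(104355 + K(-269, -540)) = (2*(-682)*(8 - 682) - 122445)/(104355 - 540) = (2*(-682)*(-674) - 122445)/103815 = (919336 - 122445)*(1/103815) = 796891*(1/103815) = 796891/103815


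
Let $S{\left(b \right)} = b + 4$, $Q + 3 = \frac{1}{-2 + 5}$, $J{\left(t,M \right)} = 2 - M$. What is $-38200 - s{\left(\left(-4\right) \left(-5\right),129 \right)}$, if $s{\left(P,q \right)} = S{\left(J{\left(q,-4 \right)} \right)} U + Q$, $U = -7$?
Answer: $- \frac{114382}{3} \approx -38127.0$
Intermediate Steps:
$Q = - \frac{8}{3}$ ($Q = -3 + \frac{1}{-2 + 5} = -3 + \frac{1}{3} = - \frac{8}{3} \approx -2.6667$)
$S{\left(b \right)} = 4 + b$
$s{\left(P,q \right)} = - \frac{218}{3}$ ($s{\left(P,q \right)} = \left(4 + \left(2 - -4\right)\right) \left(-7\right) - \frac{8}{3} = \left(4 + \left(2 + 4\right)\right) \left(-7\right) - \frac{8}{3} = \left(4 + 6\right) \left(-7\right) - \frac{8}{3} = 10 \left(-7\right) - \frac{8}{3} = -70 - \frac{8}{3} = - \frac{218}{3}$)
$-38200 - s{\left(\left(-4\right) \left(-5\right),129 \right)} = -38200 - - \frac{218}{3} = -38200 + \frac{218}{3} = - \frac{114382}{3}$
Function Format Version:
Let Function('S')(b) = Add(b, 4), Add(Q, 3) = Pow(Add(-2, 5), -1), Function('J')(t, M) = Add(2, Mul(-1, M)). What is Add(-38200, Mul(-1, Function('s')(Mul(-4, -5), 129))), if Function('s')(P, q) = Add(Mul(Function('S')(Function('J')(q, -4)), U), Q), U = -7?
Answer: Rational(-114382, 3) ≈ -38127.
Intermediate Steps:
Q = Rational(-8, 3) (Q = Add(-3, Pow(Add(-2, 5), -1)) = Add(-3, Pow(3, -1)) = Add(-3, Rational(1, 3)) = Rational(-8, 3) ≈ -2.6667)
Function('S')(b) = Add(4, b)
Function('s')(P, q) = Rational(-218, 3) (Function('s')(P, q) = Add(Mul(Add(4, Add(2, Mul(-1, -4))), -7), Rational(-8, 3)) = Add(Mul(Add(4, Add(2, 4)), -7), Rational(-8, 3)) = Add(Mul(Add(4, 6), -7), Rational(-8, 3)) = Add(Mul(10, -7), Rational(-8, 3)) = Add(-70, Rational(-8, 3)) = Rational(-218, 3))
Add(-38200, Mul(-1, Function('s')(Mul(-4, -5), 129))) = Add(-38200, Mul(-1, Rational(-218, 3))) = Add(-38200, Rational(218, 3)) = Rational(-114382, 3)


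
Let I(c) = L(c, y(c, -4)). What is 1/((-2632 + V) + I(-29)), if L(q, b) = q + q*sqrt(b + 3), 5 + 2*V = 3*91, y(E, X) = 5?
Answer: -2527/6379001 + 58*sqrt(2)/6379001 ≈ -0.00038328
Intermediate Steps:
V = 134 (V = -5/2 + (3*91)/2 = -5/2 + (1/2)*273 = -5/2 + 273/2 = 134)
L(q, b) = q + q*sqrt(3 + b)
I(c) = c*(1 + 2*sqrt(2)) (I(c) = c*(1 + sqrt(3 + 5)) = c*(1 + sqrt(8)) = c*(1 + 2*sqrt(2)))
1/((-2632 + V) + I(-29)) = 1/((-2632 + 134) - 29*(1 + 2*sqrt(2))) = 1/(-2498 + (-29 - 58*sqrt(2))) = 1/(-2527 - 58*sqrt(2))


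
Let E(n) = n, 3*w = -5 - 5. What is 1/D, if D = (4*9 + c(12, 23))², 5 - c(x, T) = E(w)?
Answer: 9/17689 ≈ 0.00050879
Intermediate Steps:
w = -10/3 (w = (-5 - 5)/3 = (⅓)*(-10) = -10/3 ≈ -3.3333)
c(x, T) = 25/3 (c(x, T) = 5 - 1*(-10/3) = 5 + 10/3 = 25/3)
D = 17689/9 (D = (4*9 + 25/3)² = (36 + 25/3)² = (133/3)² = 17689/9 ≈ 1965.4)
1/D = 1/(17689/9) = 9/17689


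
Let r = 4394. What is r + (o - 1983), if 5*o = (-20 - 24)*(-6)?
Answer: 12319/5 ≈ 2463.8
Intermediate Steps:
o = 264/5 (o = ((-20 - 24)*(-6))/5 = (-44*(-6))/5 = (⅕)*264 = 264/5 ≈ 52.800)
r + (o - 1983) = 4394 + (264/5 - 1983) = 4394 - 9651/5 = 12319/5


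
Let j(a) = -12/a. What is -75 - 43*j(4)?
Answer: 54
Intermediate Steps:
-75 - 43*j(4) = -75 - (-516)/4 = -75 - 43*(-3) = -75 + 129 = 54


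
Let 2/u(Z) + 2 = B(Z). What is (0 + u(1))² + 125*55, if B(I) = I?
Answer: 6879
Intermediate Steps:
u(Z) = 2/(-2 + Z)
(0 + u(1))² + 125*55 = (0 + 2/(-2 + 1))² + 125*55 = (0 + 2/(-1))² + 6875 = (0 + 2*(-1))² + 6875 = (0 - 2)² + 6875 = (-2)² + 6875 = 4 + 6875 = 6879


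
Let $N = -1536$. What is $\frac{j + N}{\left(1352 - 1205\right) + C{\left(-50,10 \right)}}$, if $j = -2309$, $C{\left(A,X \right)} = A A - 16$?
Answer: $- \frac{3845}{2631} \approx -1.4614$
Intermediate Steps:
$C{\left(A,X \right)} = -16 + A^{2}$ ($C{\left(A,X \right)} = A^{2} - 16 = -16 + A^{2}$)
$\frac{j + N}{\left(1352 - 1205\right) + C{\left(-50,10 \right)}} = \frac{-2309 - 1536}{\left(1352 - 1205\right) - \left(16 - \left(-50\right)^{2}\right)} = - \frac{3845}{\left(1352 - 1205\right) + \left(-16 + 2500\right)} = - \frac{3845}{147 + 2484} = - \frac{3845}{2631}$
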